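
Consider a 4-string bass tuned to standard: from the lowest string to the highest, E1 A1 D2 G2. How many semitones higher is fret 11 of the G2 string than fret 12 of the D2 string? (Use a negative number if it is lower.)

4 semitones

G2 at fret 11 → F#3 (MIDI 54); D2 at fret 12 → D3 (MIDI 50).
54 − 50 = 4, so the two pitches are 4 semitones apart.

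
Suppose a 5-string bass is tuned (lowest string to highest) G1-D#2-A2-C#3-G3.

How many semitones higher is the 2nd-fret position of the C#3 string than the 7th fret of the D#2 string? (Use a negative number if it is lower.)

C#3 at fret 2 → D#3 (MIDI 51); D#2 at fret 7 → A#2 (MIDI 46).
51 − 46 = 5, so the two pitches are 5 semitones apart.

5 semitones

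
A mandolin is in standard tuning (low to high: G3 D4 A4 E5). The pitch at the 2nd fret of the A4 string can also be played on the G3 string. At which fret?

Fret 2 on A4 is MIDI 69 + 2 = 71 (B4). On the G3 string (open MIDI 55), that pitch is 71 − 55 = fret 16.

16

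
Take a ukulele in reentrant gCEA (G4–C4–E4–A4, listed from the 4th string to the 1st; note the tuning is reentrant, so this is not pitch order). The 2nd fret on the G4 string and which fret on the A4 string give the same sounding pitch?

Fret 2 on G4 is MIDI 67 + 2 = 69 (A4). On the A4 string (open MIDI 69), that pitch is 69 − 69 = fret 0.

0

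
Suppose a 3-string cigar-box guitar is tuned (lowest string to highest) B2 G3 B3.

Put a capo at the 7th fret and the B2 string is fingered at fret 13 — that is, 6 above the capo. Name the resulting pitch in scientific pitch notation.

C4

The capo raises the open B2 by 7 semitones to F♯3; fretting 6 more gives B2 + 7 + 6 = B2 + 13 semitones = C4.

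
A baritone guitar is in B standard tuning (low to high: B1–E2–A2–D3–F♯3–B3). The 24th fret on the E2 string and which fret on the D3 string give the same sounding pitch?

14

E2 at fret 24 is E2 + 24 semitones = E4.
The open D3 string is 10 semitones above the open E2, so the same pitch on the D3 string lies at fret 24 − 10 = 14.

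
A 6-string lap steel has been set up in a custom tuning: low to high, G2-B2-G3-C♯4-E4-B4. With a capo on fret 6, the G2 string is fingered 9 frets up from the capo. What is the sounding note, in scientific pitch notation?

The capo raises the open G2 by 6 semitones to C♯3; fretting 9 more gives G2 + 6 + 9 = G2 + 15 semitones = A♯3.
(Also written B♭.)

A♯3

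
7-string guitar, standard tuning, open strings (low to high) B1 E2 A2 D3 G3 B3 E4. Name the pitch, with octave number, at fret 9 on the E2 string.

The open E2 string plus 9 semitones: E–F–F#–G–G#–A–A#–B–C–C#.
The walk passes from B into C once, so the octave number goes from 2 to 3.

C#3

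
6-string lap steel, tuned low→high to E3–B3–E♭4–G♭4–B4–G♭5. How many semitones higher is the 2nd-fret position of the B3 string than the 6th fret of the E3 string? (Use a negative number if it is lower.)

3 semitones

B3 at fret 2 → D♭4 (MIDI 61); E3 at fret 6 → B♭3 (MIDI 58).
61 − 58 = 3, so the two pitches are 3 semitones apart.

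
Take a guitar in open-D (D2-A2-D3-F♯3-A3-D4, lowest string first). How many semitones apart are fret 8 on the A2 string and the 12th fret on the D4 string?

21 semitones

A2 at fret 8 → F3 (MIDI 53); D4 at fret 12 → D5 (MIDI 74).
53 − 74 = -21, so the two pitches are 21 semitones apart, with D5 the higher.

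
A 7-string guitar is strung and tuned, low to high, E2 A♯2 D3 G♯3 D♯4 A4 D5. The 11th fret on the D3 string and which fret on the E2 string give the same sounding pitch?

21

Fret 11 on D3 is MIDI 50 + 11 = 61 (C♯4). On the E2 string (open MIDI 40), that pitch is 61 − 40 = fret 21.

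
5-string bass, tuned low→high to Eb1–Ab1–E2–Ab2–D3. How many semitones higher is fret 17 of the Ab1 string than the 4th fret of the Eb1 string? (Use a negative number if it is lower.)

18 semitones

Ab1 at fret 17 → Db3 (MIDI 49); Eb1 at fret 4 → G1 (MIDI 31).
49 − 31 = 18, so the two pitches are 18 semitones apart.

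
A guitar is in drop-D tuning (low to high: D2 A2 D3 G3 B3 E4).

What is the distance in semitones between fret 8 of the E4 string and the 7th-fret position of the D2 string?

E4 at fret 8 → C5 (MIDI 72); D2 at fret 7 → A2 (MIDI 45).
72 − 45 = 27, so the two pitches are 27 semitones apart, with C5 the higher.

27 semitones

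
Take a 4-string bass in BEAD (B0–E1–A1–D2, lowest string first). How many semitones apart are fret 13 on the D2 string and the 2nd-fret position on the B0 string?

26 semitones

D2 at fret 13 → D#3 (MIDI 51); B0 at fret 2 → C#1 (MIDI 25).
51 − 25 = 26, so the two pitches are 26 semitones apart, with D#3 the higher.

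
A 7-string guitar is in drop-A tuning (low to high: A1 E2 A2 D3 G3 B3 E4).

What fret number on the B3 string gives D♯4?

D♯4 is 4 semitones above the open B3 (B–C–C#–D–D#), so it sits at fret 4.

4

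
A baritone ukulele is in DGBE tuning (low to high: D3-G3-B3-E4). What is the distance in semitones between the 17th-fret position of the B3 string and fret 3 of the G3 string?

18 semitones

B3 at fret 17 → E5 (MIDI 76); G3 at fret 3 → A♯3 (MIDI 58).
76 − 58 = 18, so the two pitches are 18 semitones apart, with E5 the higher.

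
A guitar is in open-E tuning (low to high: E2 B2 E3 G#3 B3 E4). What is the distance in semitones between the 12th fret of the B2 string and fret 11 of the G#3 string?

8 semitones

B2 at fret 12 → B3 (MIDI 59); G#3 at fret 11 → G4 (MIDI 67).
59 − 67 = -8, so the two pitches are 8 semitones apart, with G4 the higher.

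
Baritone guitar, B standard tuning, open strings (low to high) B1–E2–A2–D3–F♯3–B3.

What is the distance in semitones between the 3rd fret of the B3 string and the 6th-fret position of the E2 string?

B3 at fret 3 → D4 (MIDI 62); E2 at fret 6 → A♯2 (MIDI 46).
62 − 46 = 16, so the two pitches are 16 semitones apart, with D4 the higher.

16 semitones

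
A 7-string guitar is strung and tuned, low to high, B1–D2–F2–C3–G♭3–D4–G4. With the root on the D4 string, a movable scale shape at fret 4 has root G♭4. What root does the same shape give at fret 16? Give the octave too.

Moving from fret 4 to fret 16 shifts the root by 12 semitones.
G♭4 up 12 semitones is G♭5.

G♭5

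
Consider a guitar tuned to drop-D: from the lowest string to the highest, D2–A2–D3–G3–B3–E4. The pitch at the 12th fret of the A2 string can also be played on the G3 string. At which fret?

2

Fret 12 on A2 is MIDI 45 + 12 = 57 (A3). On the G3 string (open MIDI 55), that pitch is 57 − 55 = fret 2.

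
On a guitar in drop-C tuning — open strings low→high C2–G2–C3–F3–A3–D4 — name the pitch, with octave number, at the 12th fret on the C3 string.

The open C3 string plus 12 semitones: C–C#–D–D#–…–A#–B–C.
The walk passes from B into C once, so the octave number goes from 3 to 4.

C4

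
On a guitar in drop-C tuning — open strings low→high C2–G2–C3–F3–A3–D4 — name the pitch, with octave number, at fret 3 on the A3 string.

C4

Each fret is one semitone, so A3 + 3 = C4.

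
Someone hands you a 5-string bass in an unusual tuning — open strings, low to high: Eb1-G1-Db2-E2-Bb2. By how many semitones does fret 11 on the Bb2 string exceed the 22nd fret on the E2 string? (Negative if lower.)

-5 semitones

Bb2 at fret 11 → A3 (MIDI 57); E2 at fret 22 → D4 (MIDI 62).
57 − 62 = -5, so the two pitches are 5 semitones apart.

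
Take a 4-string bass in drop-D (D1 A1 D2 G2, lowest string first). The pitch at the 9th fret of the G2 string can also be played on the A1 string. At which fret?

19

G2 at fret 9 is G2 + 9 semitones = E3.
The open A1 string is 10 semitones below the open G2, so the same pitch on the A1 string lies at fret 9 + 10 = 19.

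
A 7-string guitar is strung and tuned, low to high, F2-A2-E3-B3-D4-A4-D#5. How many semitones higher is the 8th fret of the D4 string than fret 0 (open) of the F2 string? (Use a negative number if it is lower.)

D4 at fret 8 → A#4 (MIDI 70); F2 at fret 0 → F2 (MIDI 41).
70 − 41 = 29, so the two pitches are 29 semitones apart.

29 semitones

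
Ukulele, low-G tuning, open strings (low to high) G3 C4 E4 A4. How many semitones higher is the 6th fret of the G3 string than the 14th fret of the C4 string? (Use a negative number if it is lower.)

-13 semitones

G3 at fret 6 → C♯4 (MIDI 61); C4 at fret 14 → D5 (MIDI 74).
61 − 74 = -13, so the two pitches are 13 semitones apart.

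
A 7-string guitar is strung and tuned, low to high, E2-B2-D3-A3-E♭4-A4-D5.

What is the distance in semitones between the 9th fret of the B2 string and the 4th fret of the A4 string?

17 semitones

B2 at fret 9 → A♭3 (MIDI 56); A4 at fret 4 → D♭5 (MIDI 73).
56 − 73 = -17, so the two pitches are 17 semitones apart, with D♭5 the higher.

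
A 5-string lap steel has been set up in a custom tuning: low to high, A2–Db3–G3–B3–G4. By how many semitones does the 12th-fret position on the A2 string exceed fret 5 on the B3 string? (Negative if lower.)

-7 semitones

A2 at fret 12 → A3 (MIDI 57); B3 at fret 5 → E4 (MIDI 64).
57 − 64 = -7, so the two pitches are 7 semitones apart.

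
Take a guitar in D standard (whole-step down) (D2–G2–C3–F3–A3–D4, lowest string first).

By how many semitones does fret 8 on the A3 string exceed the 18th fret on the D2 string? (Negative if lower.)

A3 at fret 8 → F4 (MIDI 65); D2 at fret 18 → G♯3 (MIDI 56).
65 − 56 = 9, so the two pitches are 9 semitones apart.

9 semitones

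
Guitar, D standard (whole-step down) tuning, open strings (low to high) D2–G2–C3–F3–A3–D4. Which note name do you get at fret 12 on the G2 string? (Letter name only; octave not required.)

G

G2 is MIDI 43. Adding 12 gives 55; 55 mod 12 = 7, i.e. G.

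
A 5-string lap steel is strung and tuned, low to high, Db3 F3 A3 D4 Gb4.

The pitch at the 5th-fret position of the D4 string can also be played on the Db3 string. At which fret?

18

Fret 5 on D4 is MIDI 62 + 5 = 67 (G4). On the Db3 string (open MIDI 49), that pitch is 67 − 49 = fret 18.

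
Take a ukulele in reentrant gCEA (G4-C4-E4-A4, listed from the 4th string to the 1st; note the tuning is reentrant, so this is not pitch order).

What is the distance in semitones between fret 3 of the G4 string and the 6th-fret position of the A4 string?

5 semitones

G4 at fret 3 → A#4 (MIDI 70); A4 at fret 6 → D#5 (MIDI 75).
70 − 75 = -5, so the two pitches are 5 semitones apart, with D#5 the higher.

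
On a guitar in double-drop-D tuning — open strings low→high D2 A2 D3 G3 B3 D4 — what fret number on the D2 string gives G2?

5

G2 is 5 semitones above the open D2 (D–D#–E–F–F#–G), so it sits at fret 5.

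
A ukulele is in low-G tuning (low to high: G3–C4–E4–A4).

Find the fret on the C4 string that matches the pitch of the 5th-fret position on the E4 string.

E4 at fret 5 is E4 + 5 semitones = A4.
The open C4 string is 4 semitones below the open E4, so the same pitch on the C4 string lies at fret 5 + 4 = 9.

9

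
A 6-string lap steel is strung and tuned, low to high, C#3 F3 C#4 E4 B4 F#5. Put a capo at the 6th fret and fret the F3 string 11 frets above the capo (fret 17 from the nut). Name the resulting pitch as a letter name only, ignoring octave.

The capo raises the open F3 by 6 semitones to B3; fretting 11 more gives F3 + 6 + 11 = F3 + 17 semitones, landing on A#.

A#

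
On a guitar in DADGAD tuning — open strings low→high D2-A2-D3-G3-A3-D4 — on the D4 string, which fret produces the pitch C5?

10

C5 is 10 semitones above the open D4 (D–D#–E–F–…–A#–B–C), so it sits at fret 10.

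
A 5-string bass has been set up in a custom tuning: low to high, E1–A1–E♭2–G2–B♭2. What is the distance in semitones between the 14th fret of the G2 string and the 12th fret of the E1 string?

17 semitones

G2 at fret 14 → A3 (MIDI 57); E1 at fret 12 → E2 (MIDI 40).
57 − 40 = 17, so the two pitches are 17 semitones apart, with A3 the higher.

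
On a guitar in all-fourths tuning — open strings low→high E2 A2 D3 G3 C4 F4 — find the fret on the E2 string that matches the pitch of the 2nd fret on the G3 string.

Fret 2 on G3 is MIDI 55 + 2 = 57 (A3). On the E2 string (open MIDI 40), that pitch is 57 − 40 = fret 17.

17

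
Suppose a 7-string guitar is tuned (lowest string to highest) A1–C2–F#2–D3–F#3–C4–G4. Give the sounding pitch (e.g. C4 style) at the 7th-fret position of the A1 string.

E2

Each fret is one semitone, so A1 + 7 = E2.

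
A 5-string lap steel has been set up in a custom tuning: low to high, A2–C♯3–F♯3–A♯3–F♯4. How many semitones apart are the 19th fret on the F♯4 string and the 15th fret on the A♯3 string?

12 semitones

F♯4 at fret 19 → C♯6 (MIDI 85); A♯3 at fret 15 → C♯5 (MIDI 73).
85 − 73 = 12, so the two pitches are 12 semitones apart, with C♯6 the higher.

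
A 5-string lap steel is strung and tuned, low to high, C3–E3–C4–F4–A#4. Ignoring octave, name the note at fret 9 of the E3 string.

Each fret is one semitone, so E3 + 9 = C#.
(Equivalently spelled Db.)

C#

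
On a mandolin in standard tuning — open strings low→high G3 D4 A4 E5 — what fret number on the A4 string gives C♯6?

16

C♯6 is 16 semitones above the open A4 (A–A#–B–C–…–B–C–C#), so it sits at fret 16.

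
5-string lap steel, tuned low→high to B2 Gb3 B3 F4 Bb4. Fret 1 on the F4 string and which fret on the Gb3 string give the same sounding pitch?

F4 at fret 1 is F4 + 1 semitone = Gb4.
The open Gb3 string is 11 semitones below the open F4, so the same pitch on the Gb3 string lies at fret 1 + 11 = 12.

12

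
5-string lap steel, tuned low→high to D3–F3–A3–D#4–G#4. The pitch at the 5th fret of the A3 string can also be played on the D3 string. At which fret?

12

Fret 5 on A3 is MIDI 57 + 5 = 62 (D4). On the D3 string (open MIDI 50), that pitch is 62 − 50 = fret 12.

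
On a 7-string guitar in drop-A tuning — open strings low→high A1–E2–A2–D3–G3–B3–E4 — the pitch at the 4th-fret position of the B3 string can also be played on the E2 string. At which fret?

Fret 4 on B3 is MIDI 59 + 4 = 63 (D#4). On the E2 string (open MIDI 40), that pitch is 63 − 40 = fret 23.

23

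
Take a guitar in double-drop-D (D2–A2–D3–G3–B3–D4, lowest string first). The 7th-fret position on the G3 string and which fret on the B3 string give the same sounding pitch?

G3 at fret 7 is G3 + 7 semitones = D4.
The open B3 string is 4 semitones above the open G3, so the same pitch on the B3 string lies at fret 7 − 4 = 3.

3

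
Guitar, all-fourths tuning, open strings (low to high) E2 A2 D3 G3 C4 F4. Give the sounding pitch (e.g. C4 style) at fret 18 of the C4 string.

F♯5

Each fret is one semitone, so C4 + 18 = F♯5.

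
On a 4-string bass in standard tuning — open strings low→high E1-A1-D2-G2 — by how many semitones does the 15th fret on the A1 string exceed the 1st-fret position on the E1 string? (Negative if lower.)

19 semitones

A1 at fret 15 → C3 (MIDI 48); E1 at fret 1 → F1 (MIDI 29).
48 − 29 = 19, so the two pitches are 19 semitones apart.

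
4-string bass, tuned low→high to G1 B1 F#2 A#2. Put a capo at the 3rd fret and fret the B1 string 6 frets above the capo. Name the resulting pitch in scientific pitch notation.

The capo raises the open B1 by 3 semitones to D2; fretting 6 more gives B1 + 3 + 6 = B1 + 9 semitones = G#2.

G#2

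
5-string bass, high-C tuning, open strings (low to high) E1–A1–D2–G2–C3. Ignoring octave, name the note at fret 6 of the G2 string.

C#

G2 is MIDI 43. Adding 6 gives 49; 49 mod 12 = 1, i.e. C#.
(Equivalently spelled Db.)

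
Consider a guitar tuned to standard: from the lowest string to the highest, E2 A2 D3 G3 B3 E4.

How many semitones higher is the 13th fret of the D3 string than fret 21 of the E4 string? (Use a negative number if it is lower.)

-22 semitones

D3 at fret 13 → D♯4 (MIDI 63); E4 at fret 21 → C♯6 (MIDI 85).
63 − 85 = -22, so the two pitches are 22 semitones apart.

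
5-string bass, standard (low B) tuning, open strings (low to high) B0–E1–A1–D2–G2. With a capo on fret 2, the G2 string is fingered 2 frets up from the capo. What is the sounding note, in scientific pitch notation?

The capo raises the open G2 by 2 semitones to A2; fretting 2 more gives G2 + 2 + 2 = G2 + 4 semitones = B2.

B2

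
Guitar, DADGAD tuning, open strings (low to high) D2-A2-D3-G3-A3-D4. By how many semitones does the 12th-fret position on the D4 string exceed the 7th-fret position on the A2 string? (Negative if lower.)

22 semitones

D4 at fret 12 → D5 (MIDI 74); A2 at fret 7 → E3 (MIDI 52).
74 − 52 = 22, so the two pitches are 22 semitones apart.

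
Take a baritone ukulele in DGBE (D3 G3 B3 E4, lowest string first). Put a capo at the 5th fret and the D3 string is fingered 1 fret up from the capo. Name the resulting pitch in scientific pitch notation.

The capo raises the open D3 by 5 semitones to G3; fretting 1 more gives D3 + 5 + 1 = D3 + 6 semitones = G#3.

G#3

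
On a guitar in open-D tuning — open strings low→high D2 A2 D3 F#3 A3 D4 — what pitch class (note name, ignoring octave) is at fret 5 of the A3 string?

A3 is MIDI 57. Adding 5 gives 62; 62 mod 12 = 2, i.e. D.

D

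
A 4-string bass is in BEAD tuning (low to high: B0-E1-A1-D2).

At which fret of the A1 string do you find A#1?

A#1 is 1 semitone above the open A1 (A–A#), so it sits at fret 1.

1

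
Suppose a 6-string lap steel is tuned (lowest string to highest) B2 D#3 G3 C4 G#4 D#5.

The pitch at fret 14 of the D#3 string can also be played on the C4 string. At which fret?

D#3 at fret 14 is D#3 + 14 semitones = F4.
The open C4 string is 9 semitones above the open D#3, so the same pitch on the C4 string lies at fret 14 − 9 = 5.

5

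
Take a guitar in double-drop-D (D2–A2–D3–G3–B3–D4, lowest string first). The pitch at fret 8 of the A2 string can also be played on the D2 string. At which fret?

15

Fret 8 on A2 is MIDI 45 + 8 = 53 (F3). On the D2 string (open MIDI 38), that pitch is 53 − 38 = fret 15.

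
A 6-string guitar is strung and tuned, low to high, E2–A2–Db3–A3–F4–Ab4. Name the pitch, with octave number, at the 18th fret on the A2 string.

Each fret is one semitone, so A2 + 18 = Eb4.
(Equivalently spelled D#4.)

Eb4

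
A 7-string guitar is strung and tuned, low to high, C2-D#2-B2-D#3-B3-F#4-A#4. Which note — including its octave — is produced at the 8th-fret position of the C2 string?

C2 is MIDI 36. Adding 8 gives 44, which is G#2.

G#2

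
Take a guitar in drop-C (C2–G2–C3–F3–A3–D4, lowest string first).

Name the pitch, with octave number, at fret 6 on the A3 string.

The open A3 string plus 6 semitones: A–A#–B–C–C#–D–D#.
The walk passes from B into C once, so the octave number goes from 3 to 4.
(Equivalently spelled E♭4.)

D♯4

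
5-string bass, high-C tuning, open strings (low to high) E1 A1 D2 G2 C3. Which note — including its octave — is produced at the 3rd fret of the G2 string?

G2 is MIDI 43. Adding 3 gives 46, which is A#2.
(Equivalently spelled Bb2.)

A#2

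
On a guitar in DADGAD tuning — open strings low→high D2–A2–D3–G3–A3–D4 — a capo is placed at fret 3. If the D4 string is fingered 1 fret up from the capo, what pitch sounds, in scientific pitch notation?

The capo raises the open D4 by 3 semitones to F4; fretting 1 more gives D4 + 3 + 1 = D4 + 4 semitones = F#4.
(Also written Gb.)

F#4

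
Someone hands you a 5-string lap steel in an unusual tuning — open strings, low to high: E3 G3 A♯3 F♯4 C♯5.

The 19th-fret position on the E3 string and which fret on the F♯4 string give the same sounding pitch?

5

Fret 19 on E3 is MIDI 52 + 19 = 71 (B4). On the F♯4 string (open MIDI 66), that pitch is 71 − 66 = fret 5.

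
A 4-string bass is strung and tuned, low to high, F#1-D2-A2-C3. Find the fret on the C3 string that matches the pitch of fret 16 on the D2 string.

6

Fret 16 on D2 is MIDI 38 + 16 = 54 (F#3). On the C3 string (open MIDI 48), that pitch is 54 − 48 = fret 6.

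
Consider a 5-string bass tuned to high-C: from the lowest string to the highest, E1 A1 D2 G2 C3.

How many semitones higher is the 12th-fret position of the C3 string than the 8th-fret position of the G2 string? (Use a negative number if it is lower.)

9 semitones

C3 at fret 12 → C4 (MIDI 60); G2 at fret 8 → D#3 (MIDI 51).
60 − 51 = 9, so the two pitches are 9 semitones apart.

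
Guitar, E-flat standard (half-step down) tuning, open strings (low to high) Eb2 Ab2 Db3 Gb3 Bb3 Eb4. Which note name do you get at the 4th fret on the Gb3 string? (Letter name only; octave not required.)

Each fret is one semitone, so Gb3 + 4 = Bb.

Bb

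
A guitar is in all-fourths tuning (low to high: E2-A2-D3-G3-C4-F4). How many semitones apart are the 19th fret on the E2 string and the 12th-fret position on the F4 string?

E2 at fret 19 → B3 (MIDI 59); F4 at fret 12 → F5 (MIDI 77).
59 − 77 = -18, so the two pitches are 18 semitones apart, with F5 the higher.

18 semitones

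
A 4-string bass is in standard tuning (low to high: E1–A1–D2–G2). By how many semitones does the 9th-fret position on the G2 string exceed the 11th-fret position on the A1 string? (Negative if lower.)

8 semitones

G2 at fret 9 → E3 (MIDI 52); A1 at fret 11 → G#2 (MIDI 44).
52 − 44 = 8, so the two pitches are 8 semitones apart.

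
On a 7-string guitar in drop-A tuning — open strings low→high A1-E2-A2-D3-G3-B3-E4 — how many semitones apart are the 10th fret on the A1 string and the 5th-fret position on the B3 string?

21 semitones

A1 at fret 10 → G2 (MIDI 43); B3 at fret 5 → E4 (MIDI 64).
43 − 64 = -21, so the two pitches are 21 semitones apart, with E4 the higher.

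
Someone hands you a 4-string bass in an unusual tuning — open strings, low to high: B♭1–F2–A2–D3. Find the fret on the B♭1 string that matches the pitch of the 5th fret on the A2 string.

Fret 5 on A2 is MIDI 45 + 5 = 50 (D3). On the B♭1 string (open MIDI 34), that pitch is 50 − 34 = fret 16.

16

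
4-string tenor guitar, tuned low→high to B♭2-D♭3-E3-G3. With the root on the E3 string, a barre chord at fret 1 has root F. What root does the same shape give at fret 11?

E♭

Moving from fret 1 to fret 11 shifts the root by 10 semitones.
F up 10 semitones is E♭.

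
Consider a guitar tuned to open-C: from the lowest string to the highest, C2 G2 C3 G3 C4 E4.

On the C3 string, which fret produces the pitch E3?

E3 is 4 semitones above the open C3 (C–C#–D–D#–E), so it sits at fret 4.

4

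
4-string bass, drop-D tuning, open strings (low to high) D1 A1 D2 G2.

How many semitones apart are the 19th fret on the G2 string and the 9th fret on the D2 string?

G2 at fret 19 → D4 (MIDI 62); D2 at fret 9 → B2 (MIDI 47).
62 − 47 = 15, so the two pitches are 15 semitones apart, with D4 the higher.

15 semitones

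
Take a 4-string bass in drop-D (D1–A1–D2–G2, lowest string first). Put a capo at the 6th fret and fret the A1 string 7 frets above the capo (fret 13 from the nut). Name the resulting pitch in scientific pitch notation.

The capo raises the open A1 by 6 semitones to D♯2; fretting 7 more gives A1 + 6 + 7 = A1 + 13 semitones = A♯2.

A♯2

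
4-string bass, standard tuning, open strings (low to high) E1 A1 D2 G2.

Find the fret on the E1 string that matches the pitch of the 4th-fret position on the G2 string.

19

G2 at fret 4 is G2 + 4 semitones = B2.
The open E1 string is 15 semitones below the open G2, so the same pitch on the E1 string lies at fret 4 + 15 = 19.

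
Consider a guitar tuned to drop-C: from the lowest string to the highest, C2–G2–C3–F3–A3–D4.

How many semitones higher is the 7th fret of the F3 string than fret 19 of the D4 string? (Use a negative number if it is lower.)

F3 at fret 7 → C4 (MIDI 60); D4 at fret 19 → A5 (MIDI 81).
60 − 81 = -21, so the two pitches are 21 semitones apart.

-21 semitones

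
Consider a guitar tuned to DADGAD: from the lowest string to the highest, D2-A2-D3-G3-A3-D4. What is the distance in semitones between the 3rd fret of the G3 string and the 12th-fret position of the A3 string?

11 semitones

G3 at fret 3 → A♯3 (MIDI 58); A3 at fret 12 → A4 (MIDI 69).
58 − 69 = -11, so the two pitches are 11 semitones apart, with A4 the higher.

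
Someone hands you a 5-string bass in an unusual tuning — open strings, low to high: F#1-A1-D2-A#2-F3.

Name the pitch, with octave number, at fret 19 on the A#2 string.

A#2 is MIDI 46. Adding 19 gives 65, which is F4.

F4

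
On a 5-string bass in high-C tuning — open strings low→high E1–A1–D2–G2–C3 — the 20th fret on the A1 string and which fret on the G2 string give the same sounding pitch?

A1 at fret 20 is A1 + 20 semitones = F3.
The open G2 string is 10 semitones above the open A1, so the same pitch on the G2 string lies at fret 20 − 10 = 10.

10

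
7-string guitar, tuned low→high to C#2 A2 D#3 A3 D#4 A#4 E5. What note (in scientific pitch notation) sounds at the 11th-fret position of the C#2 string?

C3

Each fret is one semitone, so C#2 + 11 = C3.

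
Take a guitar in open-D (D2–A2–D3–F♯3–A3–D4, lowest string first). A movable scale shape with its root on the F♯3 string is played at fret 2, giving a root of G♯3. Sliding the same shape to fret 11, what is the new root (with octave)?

Moving from fret 2 to fret 11 shifts the root by 9 semitones.
G♯3 up 9 semitones is F4.

F4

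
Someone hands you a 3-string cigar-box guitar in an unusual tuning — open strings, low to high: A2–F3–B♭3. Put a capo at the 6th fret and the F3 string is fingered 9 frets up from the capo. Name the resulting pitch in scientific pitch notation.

The capo raises the open F3 by 6 semitones to B3; fretting 9 more gives F3 + 6 + 9 = F3 + 15 semitones = A♭4.
(Also written G♯.)

A♭4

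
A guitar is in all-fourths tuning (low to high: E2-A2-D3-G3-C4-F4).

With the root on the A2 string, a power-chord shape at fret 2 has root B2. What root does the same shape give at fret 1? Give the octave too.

Moving from fret 2 to fret 1 shifts the root by -1 semitone.
B2 down 1 semitone is A#2.

A#2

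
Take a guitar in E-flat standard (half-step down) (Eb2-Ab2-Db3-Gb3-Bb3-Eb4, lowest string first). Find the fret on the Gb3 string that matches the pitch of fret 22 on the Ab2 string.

12

Fret 22 on Ab2 is MIDI 44 + 22 = 66 (Gb4). On the Gb3 string (open MIDI 54), that pitch is 66 − 54 = fret 12.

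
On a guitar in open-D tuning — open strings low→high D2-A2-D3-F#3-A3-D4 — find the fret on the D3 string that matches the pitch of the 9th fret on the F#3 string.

Fret 9 on F#3 is MIDI 54 + 9 = 63 (D#4). On the D3 string (open MIDI 50), that pitch is 63 − 50 = fret 13.

13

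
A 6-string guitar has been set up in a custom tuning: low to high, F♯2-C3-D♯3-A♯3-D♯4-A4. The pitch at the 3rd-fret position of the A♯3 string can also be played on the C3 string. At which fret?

A♯3 at fret 3 is A♯3 + 3 semitones = C♯4.
The open C3 string is 10 semitones below the open A♯3, so the same pitch on the C3 string lies at fret 3 + 10 = 13.

13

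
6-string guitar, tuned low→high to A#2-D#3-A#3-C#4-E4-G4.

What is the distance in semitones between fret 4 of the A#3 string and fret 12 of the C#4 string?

11 semitones

A#3 at fret 4 → D4 (MIDI 62); C#4 at fret 12 → C#5 (MIDI 73).
62 − 73 = -11, so the two pitches are 11 semitones apart, with C#5 the higher.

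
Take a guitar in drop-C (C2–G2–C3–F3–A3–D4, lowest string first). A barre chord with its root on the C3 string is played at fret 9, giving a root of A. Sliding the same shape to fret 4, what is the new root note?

Moving from fret 9 to fret 4 shifts the root by -5 semitones.
A down 5 semitones is E.

E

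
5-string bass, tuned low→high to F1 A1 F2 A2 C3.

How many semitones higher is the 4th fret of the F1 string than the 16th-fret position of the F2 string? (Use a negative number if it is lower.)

F1 at fret 4 → A1 (MIDI 33); F2 at fret 16 → A3 (MIDI 57).
33 − 57 = -24, so the two pitches are 24 semitones apart.

-24 semitones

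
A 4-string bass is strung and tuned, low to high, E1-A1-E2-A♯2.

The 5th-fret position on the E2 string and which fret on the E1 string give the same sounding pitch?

17

Fret 5 on E2 is MIDI 40 + 5 = 45 (A2). On the E1 string (open MIDI 28), that pitch is 45 − 28 = fret 17.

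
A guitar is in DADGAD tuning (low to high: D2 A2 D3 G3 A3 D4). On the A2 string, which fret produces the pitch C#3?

C#3 is 4 semitones above the open A2 (A–A#–B–C–C#), so it sits at fret 4.

4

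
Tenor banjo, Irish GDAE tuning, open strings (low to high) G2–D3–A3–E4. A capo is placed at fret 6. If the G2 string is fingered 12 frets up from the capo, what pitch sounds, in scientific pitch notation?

C#4

The capo raises the open G2 by 6 semitones to C#3; fretting 12 more gives G2 + 6 + 12 = G2 + 18 semitones = C#4.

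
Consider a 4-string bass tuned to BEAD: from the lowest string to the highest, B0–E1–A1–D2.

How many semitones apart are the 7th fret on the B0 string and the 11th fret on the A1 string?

14 semitones

B0 at fret 7 → F#1 (MIDI 30); A1 at fret 11 → G#2 (MIDI 44).
30 − 44 = -14, so the two pitches are 14 semitones apart, with G#2 the higher.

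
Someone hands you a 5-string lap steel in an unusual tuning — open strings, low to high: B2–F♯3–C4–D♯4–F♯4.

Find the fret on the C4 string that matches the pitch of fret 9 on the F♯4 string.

15

F♯4 at fret 9 is F♯4 + 9 semitones = D♯5.
The open C4 string is 6 semitones below the open F♯4, so the same pitch on the C4 string lies at fret 9 + 6 = 15.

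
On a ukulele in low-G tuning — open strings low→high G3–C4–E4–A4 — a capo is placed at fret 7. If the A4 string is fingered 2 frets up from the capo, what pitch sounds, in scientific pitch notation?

F♯5

The capo raises the open A4 by 7 semitones to E5; fretting 2 more gives A4 + 7 + 2 = A4 + 9 semitones = F♯5.
(Also written G♭.)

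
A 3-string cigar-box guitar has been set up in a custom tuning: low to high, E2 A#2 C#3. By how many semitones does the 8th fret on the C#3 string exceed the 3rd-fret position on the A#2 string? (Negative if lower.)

8 semitones

C#3 at fret 8 → A3 (MIDI 57); A#2 at fret 3 → C#3 (MIDI 49).
57 − 49 = 8, so the two pitches are 8 semitones apart.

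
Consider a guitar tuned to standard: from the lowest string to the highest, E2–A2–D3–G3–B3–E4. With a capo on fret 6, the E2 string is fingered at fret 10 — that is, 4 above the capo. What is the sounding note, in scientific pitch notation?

The capo raises the open E2 by 6 semitones to A#2; fretting 4 more gives E2 + 6 + 4 = E2 + 10 semitones = D3.

D3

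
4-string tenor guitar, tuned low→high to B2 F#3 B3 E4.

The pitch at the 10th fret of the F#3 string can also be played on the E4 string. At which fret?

Fret 10 on F#3 is MIDI 54 + 10 = 64 (E4). On the E4 string (open MIDI 64), that pitch is 64 − 64 = fret 0.

0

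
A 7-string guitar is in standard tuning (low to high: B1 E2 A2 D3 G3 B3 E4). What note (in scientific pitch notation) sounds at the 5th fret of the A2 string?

The open A2 string plus 5 semitones: A–A#–B–C–C#–D.
The walk passes from B into C once, so the octave number goes from 2 to 3.

D3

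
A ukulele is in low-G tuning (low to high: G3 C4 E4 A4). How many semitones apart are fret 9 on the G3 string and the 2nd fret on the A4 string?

G3 at fret 9 → E4 (MIDI 64); A4 at fret 2 → B4 (MIDI 71).
64 − 71 = -7, so the two pitches are 7 semitones apart, with B4 the higher.

7 semitones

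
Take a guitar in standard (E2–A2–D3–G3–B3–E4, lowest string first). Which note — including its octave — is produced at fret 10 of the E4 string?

Each fret is one semitone, so E4 + 10 = D5.

D5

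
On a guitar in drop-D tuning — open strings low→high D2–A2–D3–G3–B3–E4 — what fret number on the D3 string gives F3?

F3 is 3 semitones above the open D3 (D–D#–E–F), so it sits at fret 3.

3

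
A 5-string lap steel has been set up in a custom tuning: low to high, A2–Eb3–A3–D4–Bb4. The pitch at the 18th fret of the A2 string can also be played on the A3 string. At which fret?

6

Fret 18 on A2 is MIDI 45 + 18 = 63 (Eb4). On the A3 string (open MIDI 57), that pitch is 63 − 57 = fret 6.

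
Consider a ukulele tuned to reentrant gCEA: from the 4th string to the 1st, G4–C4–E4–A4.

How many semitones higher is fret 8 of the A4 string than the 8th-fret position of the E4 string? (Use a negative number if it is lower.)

5 semitones

A4 at fret 8 → F5 (MIDI 77); E4 at fret 8 → C5 (MIDI 72).
77 − 72 = 5, so the two pitches are 5 semitones apart.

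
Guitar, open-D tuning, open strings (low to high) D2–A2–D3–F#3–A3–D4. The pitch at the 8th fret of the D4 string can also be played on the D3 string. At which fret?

20

D4 at fret 8 is D4 + 8 semitones = A#4.
The open D3 string is 12 semitones below the open D4, so the same pitch on the D3 string lies at fret 8 + 12 = 20.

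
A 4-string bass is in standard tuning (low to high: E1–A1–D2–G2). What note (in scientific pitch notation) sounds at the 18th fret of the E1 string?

Each fret is one semitone, so E1 + 18 = A#2.
(Equivalently spelled Bb2.)

A#2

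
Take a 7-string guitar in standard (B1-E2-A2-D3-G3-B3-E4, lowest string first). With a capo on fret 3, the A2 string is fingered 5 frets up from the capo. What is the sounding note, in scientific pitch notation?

The capo raises the open A2 by 3 semitones to C3; fretting 5 more gives A2 + 3 + 5 = A2 + 8 semitones = F3.

F3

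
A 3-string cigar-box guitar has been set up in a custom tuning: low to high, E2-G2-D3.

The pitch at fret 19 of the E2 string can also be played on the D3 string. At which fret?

E2 at fret 19 is E2 + 19 semitones = B3.
The open D3 string is 10 semitones above the open E2, so the same pitch on the D3 string lies at fret 19 − 10 = 9.

9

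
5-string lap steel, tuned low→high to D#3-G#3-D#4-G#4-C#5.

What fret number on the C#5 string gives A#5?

9

A#5 is 9 semitones above the open C#5 (C#–D–D#–E–F–F#–G–G#–A–A#), so it sits at fret 9.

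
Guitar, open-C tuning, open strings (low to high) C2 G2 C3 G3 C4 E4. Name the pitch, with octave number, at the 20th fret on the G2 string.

D#4

G2 is MIDI 43. Adding 20 gives 63, which is D#4.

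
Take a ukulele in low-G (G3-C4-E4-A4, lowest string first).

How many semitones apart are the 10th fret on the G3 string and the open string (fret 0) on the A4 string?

4 semitones

G3 at fret 10 → F4 (MIDI 65); A4 at fret 0 → A4 (MIDI 69).
65 − 69 = -4, so the two pitches are 4 semitones apart, with A4 the higher.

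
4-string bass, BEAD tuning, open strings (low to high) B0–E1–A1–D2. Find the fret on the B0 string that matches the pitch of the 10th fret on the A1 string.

20

A1 at fret 10 is A1 + 10 semitones = G2.
The open B0 string is 10 semitones below the open A1, so the same pitch on the B0 string lies at fret 10 + 10 = 20.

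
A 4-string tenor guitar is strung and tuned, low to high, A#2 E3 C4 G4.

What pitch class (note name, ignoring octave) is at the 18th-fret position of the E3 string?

A#

Each fret is one semitone, so E3 + 18 = A#.
(Equivalently spelled Bb.)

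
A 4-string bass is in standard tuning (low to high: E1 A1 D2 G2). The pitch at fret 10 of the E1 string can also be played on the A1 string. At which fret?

5

E1 at fret 10 is E1 + 10 semitones = D2.
The open A1 string is 5 semitones above the open E1, so the same pitch on the A1 string lies at fret 10 − 5 = 5.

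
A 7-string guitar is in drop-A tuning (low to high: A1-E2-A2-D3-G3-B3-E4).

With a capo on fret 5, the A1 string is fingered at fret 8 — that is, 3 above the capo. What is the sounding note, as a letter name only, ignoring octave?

F

The capo raises the open A1 by 5 semitones to D2; fretting 3 more gives A1 + 5 + 3 = A1 + 8 semitones, landing on F.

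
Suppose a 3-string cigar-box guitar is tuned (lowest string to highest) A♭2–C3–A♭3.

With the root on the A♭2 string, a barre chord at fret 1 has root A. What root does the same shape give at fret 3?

Moving from fret 1 to fret 3 shifts the root by 2 semitones.
A up 2 semitones is B.

B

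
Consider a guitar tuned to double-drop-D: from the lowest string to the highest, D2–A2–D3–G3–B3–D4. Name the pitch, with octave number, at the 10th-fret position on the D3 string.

Each fret is one semitone, so D3 + 10 = C4.

C4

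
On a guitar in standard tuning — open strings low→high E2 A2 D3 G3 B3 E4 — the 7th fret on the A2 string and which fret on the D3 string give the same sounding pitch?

2

A2 at fret 7 is A2 + 7 semitones = E3.
The open D3 string is 5 semitones above the open A2, so the same pitch on the D3 string lies at fret 7 − 5 = 2.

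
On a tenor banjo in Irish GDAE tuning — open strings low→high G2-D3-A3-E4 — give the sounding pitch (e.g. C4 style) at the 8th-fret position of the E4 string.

C5

The open E4 string plus 8 semitones: E–F–F#–G–G#–A–A#–B–C.
The walk passes from B into C once, so the octave number goes from 4 to 5.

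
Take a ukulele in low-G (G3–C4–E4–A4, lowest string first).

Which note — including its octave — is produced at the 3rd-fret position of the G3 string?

The open G3 string plus 3 semitones: G–G#–A–A#.
No B→C boundary is crossed, so the octave stays at 3.

A#3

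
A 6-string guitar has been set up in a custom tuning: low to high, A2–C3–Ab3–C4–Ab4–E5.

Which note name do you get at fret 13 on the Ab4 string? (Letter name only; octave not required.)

Ab4 is MIDI 68. Adding 13 gives 81; 81 mod 12 = 9, i.e. A.

A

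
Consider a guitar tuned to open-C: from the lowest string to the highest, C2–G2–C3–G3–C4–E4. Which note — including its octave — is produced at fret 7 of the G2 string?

Each fret is one semitone, so G2 + 7 = D3.

D3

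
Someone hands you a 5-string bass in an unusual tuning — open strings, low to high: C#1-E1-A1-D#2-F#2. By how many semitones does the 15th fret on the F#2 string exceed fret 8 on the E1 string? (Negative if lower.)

F#2 at fret 15 → A3 (MIDI 57); E1 at fret 8 → C2 (MIDI 36).
57 − 36 = 21, so the two pitches are 21 semitones apart.

21 semitones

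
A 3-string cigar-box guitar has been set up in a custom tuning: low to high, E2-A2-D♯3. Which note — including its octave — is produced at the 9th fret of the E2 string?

C♯3

E2 is MIDI 40. Adding 9 gives 49, which is C♯3.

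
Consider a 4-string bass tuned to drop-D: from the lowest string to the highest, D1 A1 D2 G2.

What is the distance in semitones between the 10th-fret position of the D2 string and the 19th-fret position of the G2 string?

14 semitones

D2 at fret 10 → C3 (MIDI 48); G2 at fret 19 → D4 (MIDI 62).
48 − 62 = -14, so the two pitches are 14 semitones apart, with D4 the higher.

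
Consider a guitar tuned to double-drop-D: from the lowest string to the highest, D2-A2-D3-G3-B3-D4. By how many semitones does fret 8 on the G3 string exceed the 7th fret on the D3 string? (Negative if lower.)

6 semitones

G3 at fret 8 → D#4 (MIDI 63); D3 at fret 7 → A3 (MIDI 57).
63 − 57 = 6, so the two pitches are 6 semitones apart.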